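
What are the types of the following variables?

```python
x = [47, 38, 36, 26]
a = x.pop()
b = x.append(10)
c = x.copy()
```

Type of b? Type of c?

list.append() returns None; list.copy() returns list

NoneType, list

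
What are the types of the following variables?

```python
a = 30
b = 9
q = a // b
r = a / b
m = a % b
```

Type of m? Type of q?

int % int returns int; int // int returns int

int, int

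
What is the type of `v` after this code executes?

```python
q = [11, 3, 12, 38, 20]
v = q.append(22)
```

list.append() returns None (mutates in place)

NoneType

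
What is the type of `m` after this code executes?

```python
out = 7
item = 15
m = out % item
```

int % int returns int (7 % 15 = 7)

int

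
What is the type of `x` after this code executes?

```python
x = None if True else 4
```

Ternary: condition is True, if branch (None) taken → NoneType

NoneType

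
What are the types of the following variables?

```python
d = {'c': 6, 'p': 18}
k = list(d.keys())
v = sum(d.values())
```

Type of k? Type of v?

list(...) returns list; sum of int values returns int

list, int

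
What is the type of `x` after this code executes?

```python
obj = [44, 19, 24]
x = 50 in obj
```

'in' operator returns bool

bool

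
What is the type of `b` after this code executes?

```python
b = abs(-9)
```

abs() of int returns int

int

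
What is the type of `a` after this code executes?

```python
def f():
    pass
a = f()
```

A function with no return statement returns None

NoneType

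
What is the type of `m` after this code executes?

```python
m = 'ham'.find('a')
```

str.find() returns int (index, or -1)

int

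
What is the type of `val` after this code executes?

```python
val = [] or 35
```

'or' returns first truthy value (35, which is int)

int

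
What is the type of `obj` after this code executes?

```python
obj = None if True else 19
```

Ternary: condition is True, if branch (None) taken → NoneType

NoneType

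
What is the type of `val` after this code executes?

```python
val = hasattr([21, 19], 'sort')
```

hasattr() returns bool

bool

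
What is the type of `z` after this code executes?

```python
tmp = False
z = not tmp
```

'not' always returns bool

bool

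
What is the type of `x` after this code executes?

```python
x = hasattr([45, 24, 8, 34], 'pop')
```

hasattr() returns bool

bool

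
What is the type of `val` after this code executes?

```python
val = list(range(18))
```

list(range(...)) returns list

list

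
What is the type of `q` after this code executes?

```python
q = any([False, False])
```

any() returns bool

bool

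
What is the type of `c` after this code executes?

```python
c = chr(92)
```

chr() returns str (single character)

str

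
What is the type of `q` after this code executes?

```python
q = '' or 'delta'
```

'or' returns first truthy value ('delta', which is str)

str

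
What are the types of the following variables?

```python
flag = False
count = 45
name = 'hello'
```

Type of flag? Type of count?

flag is bool; count is int

bool, int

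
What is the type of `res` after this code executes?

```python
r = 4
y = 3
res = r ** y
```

int ** positive int returns int (4 ** 3 = 64)

int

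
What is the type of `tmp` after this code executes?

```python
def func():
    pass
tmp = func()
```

A function with no return statement returns None

NoneType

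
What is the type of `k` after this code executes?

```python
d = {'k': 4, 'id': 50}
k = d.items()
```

dict.items() returns a dict_items view

dict_items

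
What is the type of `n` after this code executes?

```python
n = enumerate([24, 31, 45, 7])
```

enumerate() returns an enumerate iterator object

enumerate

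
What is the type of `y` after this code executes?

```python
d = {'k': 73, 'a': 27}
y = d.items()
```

dict.items() returns a dict_items view

dict_items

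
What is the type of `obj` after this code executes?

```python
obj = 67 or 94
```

'or' returns the first truthy value (67, which is int)

int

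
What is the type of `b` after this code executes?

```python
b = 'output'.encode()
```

str.encode() returns bytes

bytes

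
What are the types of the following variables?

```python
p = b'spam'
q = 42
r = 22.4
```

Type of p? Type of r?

p is bytes; r is float

bytes, float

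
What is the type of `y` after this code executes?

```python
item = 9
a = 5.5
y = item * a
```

int * float returns float (9 * 5.5 = 49.5)

float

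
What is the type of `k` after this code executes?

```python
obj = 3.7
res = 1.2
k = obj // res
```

float // float returns float (floor division preserves float type)

float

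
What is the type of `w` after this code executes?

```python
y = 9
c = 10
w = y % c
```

int % int returns int (9 % 10 = 9)

int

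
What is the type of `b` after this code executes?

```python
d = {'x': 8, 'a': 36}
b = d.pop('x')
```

dict.pop() returns the value (int)

int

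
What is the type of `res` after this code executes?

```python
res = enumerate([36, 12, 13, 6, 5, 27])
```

enumerate() returns an enumerate iterator object

enumerate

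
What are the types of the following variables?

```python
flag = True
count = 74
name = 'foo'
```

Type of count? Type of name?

count is int; name is str

int, str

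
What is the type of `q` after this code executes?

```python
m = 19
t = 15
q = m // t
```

int // int returns int (19 // 15 = 1)

int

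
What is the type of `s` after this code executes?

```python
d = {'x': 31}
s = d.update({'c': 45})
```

dict.update() returns None

NoneType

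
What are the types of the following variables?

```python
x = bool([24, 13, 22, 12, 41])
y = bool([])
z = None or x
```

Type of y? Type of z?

bool() returns bool; None or <bool> returns the bool

bool, bool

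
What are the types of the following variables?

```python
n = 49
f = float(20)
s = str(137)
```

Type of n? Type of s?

n is int; s is str

int, str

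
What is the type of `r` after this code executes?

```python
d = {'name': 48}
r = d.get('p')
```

dict.get() returns None when key 'p' is not found and no default given

NoneType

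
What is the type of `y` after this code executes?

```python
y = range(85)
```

range() returns a range object

range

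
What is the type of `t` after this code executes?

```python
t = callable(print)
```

callable() returns bool

bool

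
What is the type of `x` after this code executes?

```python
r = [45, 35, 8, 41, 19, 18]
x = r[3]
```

Indexing a list of ints returns int (r[3] = 41)

int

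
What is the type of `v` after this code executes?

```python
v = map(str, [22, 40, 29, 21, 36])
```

map() returns a map iterator object

map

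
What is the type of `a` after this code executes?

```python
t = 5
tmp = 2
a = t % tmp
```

int % int returns int (5 % 2 = 1)

int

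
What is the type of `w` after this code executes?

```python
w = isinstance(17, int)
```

isinstance() returns bool

bool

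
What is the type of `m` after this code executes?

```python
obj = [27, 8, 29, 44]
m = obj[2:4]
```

Slicing a list always returns a list

list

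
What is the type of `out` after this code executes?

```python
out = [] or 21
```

'or' returns first truthy value (21, which is int)

int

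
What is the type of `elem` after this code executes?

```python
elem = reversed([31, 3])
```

reversed() on a list returns a list_reverseiterator

list_reverseiterator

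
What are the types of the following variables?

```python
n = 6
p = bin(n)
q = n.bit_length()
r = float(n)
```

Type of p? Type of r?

bin() returns str; float() returns float

str, float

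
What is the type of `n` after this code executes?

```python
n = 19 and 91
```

'and' returns the last value when all truthy (91, which is int)

int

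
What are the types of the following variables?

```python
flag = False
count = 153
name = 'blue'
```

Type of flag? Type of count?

flag is bool; count is int

bool, int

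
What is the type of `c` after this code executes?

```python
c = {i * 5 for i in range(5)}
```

A set comprehension {expr for x in iterable} produces a set

set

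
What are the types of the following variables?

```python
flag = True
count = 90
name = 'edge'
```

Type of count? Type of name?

count is int; name is str

int, str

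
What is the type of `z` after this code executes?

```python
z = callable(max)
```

callable() returns bool

bool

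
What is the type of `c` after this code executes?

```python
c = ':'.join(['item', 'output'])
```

str.join() returns str

str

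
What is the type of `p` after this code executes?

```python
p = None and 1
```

'and' returns first falsy value (None)

NoneType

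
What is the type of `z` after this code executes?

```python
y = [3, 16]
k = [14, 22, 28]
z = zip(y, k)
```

zip() returns a zip iterator object

zip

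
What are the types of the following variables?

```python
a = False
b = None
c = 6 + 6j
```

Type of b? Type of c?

b is NoneType; c is complex

NoneType, complex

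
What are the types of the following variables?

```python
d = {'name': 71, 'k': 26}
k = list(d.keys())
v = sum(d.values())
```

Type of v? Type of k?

sum of int values returns int; list(...) returns list

int, list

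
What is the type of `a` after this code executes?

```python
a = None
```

None has type NoneType

NoneType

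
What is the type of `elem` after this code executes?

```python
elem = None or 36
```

'or' with None returns the other value (36, int)

int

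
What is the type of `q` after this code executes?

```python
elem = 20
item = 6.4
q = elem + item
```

int + float returns float (20 + 6.4 = 26.4)

float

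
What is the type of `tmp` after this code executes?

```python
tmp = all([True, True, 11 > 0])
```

all() returns bool

bool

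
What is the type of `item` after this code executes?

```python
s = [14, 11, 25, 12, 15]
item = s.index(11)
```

list.index() returns int

int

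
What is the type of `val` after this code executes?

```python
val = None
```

None has type NoneType

NoneType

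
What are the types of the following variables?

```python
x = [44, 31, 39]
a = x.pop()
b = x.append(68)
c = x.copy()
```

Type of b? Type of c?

list.append() returns None; list.copy() returns list

NoneType, list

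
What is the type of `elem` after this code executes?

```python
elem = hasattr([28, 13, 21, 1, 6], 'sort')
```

hasattr() returns bool

bool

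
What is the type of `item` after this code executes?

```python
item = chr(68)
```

chr() returns str (single character)

str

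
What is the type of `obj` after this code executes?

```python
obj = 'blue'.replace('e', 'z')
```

str.replace() returns str

str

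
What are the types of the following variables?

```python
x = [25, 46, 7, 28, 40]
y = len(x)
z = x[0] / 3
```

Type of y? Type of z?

len() returns int; int / int returns float

int, float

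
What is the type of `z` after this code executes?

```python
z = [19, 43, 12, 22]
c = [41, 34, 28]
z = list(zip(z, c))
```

list(zip(...)) returns a list of tuples

list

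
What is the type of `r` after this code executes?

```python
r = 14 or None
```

'or' returns first truthy value (14, int)

int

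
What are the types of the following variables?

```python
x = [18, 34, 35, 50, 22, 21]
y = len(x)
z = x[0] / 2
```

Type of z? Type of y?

int / int returns float; len() returns int

float, int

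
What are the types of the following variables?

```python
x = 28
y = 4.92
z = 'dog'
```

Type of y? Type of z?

y is float; z is str

float, str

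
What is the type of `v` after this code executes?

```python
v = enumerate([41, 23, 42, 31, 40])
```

enumerate() returns an enumerate iterator object

enumerate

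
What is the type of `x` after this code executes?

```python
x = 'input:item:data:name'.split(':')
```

str.split() returns list

list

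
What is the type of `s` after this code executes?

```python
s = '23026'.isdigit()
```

str.isdigit() returns bool

bool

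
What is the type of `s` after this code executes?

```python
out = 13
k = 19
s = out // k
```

int // int returns int (13 // 19 = 0)

int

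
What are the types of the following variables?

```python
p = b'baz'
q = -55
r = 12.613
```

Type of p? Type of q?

p is bytes; q is int

bytes, int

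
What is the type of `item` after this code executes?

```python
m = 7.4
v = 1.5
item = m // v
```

float // float returns float (floor division preserves float type)

float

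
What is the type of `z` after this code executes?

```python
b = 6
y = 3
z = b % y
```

int % int returns int (6 % 3 = 0)

int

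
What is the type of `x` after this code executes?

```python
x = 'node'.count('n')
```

str.count() returns int

int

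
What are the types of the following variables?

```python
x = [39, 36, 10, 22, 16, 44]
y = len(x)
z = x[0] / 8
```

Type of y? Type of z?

len() returns int; int / int returns float

int, float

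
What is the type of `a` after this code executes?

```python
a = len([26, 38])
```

len() always returns int

int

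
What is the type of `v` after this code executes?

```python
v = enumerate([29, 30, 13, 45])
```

enumerate() returns an enumerate iterator object

enumerate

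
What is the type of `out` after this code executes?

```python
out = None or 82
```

'or' with None returns the other value (82, int)

int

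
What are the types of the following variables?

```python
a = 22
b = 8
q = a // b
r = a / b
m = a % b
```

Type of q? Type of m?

int // int returns int; int % int returns int

int, int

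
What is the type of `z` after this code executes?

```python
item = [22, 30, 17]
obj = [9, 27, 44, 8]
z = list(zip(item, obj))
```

list(zip(...)) returns a list of tuples

list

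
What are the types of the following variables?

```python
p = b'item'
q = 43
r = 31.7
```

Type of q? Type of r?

q is int; r is float

int, float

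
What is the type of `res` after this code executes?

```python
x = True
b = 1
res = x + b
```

bool + int returns int (True is 1, so 1 + 1 = 2)

int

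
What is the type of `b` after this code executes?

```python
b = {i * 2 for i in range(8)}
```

A set comprehension {expr for x in iterable} produces a set

set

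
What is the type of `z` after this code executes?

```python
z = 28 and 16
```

'and' returns the last value when all truthy (16, which is int)

int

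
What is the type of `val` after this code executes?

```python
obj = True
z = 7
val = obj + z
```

bool + int returns int (True is 1, so 1 + 7 = 8)

int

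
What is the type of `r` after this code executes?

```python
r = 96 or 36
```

'or' returns the first truthy value (96, which is int)

int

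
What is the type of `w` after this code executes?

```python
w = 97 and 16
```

'and' returns the last value when all truthy (16, which is int)

int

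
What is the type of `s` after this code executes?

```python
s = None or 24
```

'or' with None returns the other value (24, int)

int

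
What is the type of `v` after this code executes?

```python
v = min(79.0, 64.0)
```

min() of floats returns float

float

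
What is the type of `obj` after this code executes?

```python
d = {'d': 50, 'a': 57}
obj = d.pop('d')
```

dict.pop() returns the value (int)

int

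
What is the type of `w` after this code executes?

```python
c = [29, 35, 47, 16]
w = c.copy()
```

list.copy() returns list

list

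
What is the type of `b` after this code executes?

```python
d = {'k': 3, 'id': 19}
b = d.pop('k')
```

dict.pop() returns the value (int)

int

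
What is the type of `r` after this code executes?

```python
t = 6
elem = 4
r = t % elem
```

int % int returns int (6 % 4 = 2)

int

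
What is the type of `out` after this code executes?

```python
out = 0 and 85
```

'and' returns the first falsy value (0, which is int)

int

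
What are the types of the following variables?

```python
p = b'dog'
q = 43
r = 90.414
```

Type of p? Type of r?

p is bytes; r is float

bytes, float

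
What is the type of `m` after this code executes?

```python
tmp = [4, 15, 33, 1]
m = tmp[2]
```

Indexing a list of ints returns int (tmp[2] = 33)

int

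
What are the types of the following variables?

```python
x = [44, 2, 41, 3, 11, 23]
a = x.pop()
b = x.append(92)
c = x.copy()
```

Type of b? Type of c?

list.append() returns None; list.copy() returns list

NoneType, list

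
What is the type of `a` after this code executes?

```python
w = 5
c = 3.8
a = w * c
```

int * float returns float (5 * 3.8 = 19.0)

float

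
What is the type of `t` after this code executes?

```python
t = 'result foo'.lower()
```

str.lower() returns str

str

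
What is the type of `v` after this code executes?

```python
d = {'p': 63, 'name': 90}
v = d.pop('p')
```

dict.pop() returns the value (int)

int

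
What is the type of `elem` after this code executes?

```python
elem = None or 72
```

'or' with None returns the other value (72, int)

int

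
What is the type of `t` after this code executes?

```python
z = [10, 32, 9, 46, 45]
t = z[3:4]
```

Slicing a list always returns a list

list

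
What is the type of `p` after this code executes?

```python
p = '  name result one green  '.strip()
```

str.strip() returns str

str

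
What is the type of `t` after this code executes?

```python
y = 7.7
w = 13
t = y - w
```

float - int returns float (7.7 - 13 = -5.3)

float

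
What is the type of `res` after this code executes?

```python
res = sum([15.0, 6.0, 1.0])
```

sum() of floats returns float

float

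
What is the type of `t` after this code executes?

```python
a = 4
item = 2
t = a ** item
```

int ** positive int returns int (4 ** 2 = 16)

int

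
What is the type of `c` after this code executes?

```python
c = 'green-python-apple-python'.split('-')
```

str.split() returns list

list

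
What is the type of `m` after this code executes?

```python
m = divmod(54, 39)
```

divmod() returns a tuple (quotient, remainder)

tuple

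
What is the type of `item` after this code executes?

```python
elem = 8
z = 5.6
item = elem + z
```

int + float returns float (8 + 5.6 = 13.6)

float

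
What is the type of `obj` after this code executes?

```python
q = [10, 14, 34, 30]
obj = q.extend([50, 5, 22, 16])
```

list.extend() returns None

NoneType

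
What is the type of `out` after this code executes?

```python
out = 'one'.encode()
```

str.encode() returns bytes

bytes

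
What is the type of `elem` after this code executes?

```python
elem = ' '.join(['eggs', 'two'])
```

str.join() returns str

str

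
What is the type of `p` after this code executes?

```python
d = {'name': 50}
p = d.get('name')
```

dict.get() returns the value (int) when key is found

int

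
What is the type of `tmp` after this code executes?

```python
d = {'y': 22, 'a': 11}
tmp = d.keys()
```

.keys() returns a dict_keys view object

dict_keys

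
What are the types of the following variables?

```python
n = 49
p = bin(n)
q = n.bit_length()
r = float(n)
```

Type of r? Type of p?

float() returns float; bin() returns str

float, str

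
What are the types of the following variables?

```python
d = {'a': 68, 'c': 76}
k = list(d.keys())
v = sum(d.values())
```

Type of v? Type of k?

sum of int values returns int; list(...) returns list

int, list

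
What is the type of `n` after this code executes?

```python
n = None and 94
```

'and' returns first falsy value (None)

NoneType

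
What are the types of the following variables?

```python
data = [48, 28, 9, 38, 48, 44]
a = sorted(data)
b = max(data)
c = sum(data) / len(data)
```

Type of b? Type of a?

max of ints returns int; sorted() returns list

int, list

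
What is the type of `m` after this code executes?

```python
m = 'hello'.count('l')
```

str.count() returns int

int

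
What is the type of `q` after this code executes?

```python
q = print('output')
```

print() returns None

NoneType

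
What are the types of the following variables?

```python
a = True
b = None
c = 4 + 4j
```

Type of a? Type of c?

a is bool; c is complex

bool, complex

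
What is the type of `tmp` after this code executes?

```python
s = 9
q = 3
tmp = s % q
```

int % int returns int (9 % 3 = 0)

int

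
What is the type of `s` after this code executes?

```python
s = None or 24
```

'or' with None returns the other value (24, int)

int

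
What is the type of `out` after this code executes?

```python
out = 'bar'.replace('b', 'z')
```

str.replace() returns str

str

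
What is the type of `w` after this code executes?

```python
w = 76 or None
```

'or' returns first truthy value (76, int)

int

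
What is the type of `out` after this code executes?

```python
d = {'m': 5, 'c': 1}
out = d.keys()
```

.keys() returns a dict_keys view object

dict_keys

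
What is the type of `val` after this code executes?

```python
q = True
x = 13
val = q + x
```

bool + int returns int (True is 1, so 1 + 13 = 14)

int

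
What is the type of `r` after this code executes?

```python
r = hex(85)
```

hex() returns str representation

str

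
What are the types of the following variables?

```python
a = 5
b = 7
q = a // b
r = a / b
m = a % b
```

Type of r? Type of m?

int / int returns float; int % int returns int

float, int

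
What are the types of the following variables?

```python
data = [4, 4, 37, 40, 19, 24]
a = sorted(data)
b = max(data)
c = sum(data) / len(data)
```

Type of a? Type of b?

sorted() returns list; max of ints returns int

list, int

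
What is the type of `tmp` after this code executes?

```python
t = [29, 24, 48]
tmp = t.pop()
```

list.pop() returns the popped element (int here)

int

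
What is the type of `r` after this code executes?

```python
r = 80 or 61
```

'or' returns the first truthy value (80, which is int)

int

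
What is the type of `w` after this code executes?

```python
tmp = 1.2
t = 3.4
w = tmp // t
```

float // float returns float (floor division preserves float type)

float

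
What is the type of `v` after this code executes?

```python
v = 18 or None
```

'or' returns first truthy value (18, int)

int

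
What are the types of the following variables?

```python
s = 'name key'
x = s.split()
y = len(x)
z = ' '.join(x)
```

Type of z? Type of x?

str.join() returns str; str.split() returns list

str, list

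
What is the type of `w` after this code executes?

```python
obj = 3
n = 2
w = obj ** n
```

int ** positive int returns int (3 ** 2 = 9)

int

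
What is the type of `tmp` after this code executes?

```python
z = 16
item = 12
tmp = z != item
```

Comparison operators return bool

bool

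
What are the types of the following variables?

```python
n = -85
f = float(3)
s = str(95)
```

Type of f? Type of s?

f is float; s is str

float, str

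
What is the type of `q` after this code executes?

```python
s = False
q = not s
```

'not' always returns bool

bool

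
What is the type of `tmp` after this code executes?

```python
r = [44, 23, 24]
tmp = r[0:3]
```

Slicing a list always returns a list

list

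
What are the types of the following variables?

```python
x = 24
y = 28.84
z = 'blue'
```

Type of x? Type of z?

x is int; z is str

int, str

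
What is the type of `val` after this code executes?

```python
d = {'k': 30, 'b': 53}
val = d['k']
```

Accessing dict[str, int] with key 'k' returns int value 30

int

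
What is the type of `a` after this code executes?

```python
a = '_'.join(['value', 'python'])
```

str.join() returns str

str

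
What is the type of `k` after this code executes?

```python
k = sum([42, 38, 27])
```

sum() of ints returns int

int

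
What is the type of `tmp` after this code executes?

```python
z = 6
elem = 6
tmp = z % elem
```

int % int returns int (6 % 6 = 0)

int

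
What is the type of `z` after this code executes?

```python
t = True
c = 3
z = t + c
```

bool + int returns int (True is 1, so 1 + 3 = 4)

int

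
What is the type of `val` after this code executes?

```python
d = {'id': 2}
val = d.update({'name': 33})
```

dict.update() returns None

NoneType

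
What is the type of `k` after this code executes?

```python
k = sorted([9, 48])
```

sorted() always returns list

list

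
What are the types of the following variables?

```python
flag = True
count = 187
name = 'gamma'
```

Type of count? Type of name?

count is int; name is str

int, str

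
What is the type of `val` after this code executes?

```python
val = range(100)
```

range() returns a range object

range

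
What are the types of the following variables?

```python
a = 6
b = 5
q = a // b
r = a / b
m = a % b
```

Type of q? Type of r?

int // int returns int; int / int returns float

int, float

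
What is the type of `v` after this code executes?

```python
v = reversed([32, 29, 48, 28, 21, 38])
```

reversed() on a list returns a list_reverseiterator

list_reverseiterator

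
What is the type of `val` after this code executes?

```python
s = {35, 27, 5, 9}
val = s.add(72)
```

set.add() returns None (mutates in place)

NoneType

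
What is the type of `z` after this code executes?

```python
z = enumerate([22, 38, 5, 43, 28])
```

enumerate() returns an enumerate iterator object

enumerate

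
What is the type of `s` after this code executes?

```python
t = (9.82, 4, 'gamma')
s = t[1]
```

Index 1 of tuple is 4 which is int

int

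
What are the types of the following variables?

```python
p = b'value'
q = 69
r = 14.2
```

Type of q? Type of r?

q is int; r is float

int, float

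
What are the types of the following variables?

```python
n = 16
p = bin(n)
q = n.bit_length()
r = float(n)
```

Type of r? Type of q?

float() returns float; int.bit_length() returns int

float, int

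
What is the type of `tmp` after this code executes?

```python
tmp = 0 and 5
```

'and' returns the first falsy value (0, which is int)

int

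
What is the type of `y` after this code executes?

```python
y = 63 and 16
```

'and' returns the last value when all truthy (16, which is int)

int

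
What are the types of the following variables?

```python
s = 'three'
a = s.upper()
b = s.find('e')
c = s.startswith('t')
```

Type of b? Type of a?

str.find() returns int; str.upper() returns str

int, str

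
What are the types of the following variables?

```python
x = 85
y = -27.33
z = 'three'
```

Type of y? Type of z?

y is float; z is str

float, str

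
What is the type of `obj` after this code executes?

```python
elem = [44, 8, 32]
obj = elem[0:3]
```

Slicing a list always returns a list

list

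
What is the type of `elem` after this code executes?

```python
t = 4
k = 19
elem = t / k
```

int / int always returns float in Python 3 (4 / 19 = 0.210526)

float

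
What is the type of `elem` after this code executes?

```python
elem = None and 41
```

'and' returns first falsy value (None)

NoneType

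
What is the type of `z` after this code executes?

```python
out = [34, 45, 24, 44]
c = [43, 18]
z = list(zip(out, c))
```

list(zip(...)) returns a list of tuples

list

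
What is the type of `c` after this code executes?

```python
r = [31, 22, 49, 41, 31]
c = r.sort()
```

list.sort() returns None (sorts in place)

NoneType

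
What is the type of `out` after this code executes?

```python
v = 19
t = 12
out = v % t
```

int % int returns int (19 % 12 = 7)

int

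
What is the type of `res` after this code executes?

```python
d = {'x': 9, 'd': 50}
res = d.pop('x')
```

dict.pop() returns the value (int)

int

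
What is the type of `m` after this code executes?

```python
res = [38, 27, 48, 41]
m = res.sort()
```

list.sort() returns None (sorts in place)

NoneType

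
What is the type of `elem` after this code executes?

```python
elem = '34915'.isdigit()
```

str.isdigit() returns bool

bool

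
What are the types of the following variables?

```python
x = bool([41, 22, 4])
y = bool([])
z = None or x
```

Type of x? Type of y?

bool() returns bool; bool() returns bool

bool, bool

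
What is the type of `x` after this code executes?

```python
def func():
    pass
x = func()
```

A function with no return statement returns None

NoneType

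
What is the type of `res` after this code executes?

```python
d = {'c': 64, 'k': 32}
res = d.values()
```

.values() returns a dict_values view object

dict_values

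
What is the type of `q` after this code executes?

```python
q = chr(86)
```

chr() returns str (single character)

str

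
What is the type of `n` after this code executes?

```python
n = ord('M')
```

ord() returns int (Unicode code point)

int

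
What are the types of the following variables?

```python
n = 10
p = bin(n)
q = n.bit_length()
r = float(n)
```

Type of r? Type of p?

float() returns float; bin() returns str

float, str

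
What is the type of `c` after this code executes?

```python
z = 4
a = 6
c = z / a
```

int / int always returns float in Python 3 (4 / 6 = 0.666667)

float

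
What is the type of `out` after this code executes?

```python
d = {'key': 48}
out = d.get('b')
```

dict.get() returns None when key 'b' is not found and no default given

NoneType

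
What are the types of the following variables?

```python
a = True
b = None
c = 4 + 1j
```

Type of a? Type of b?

a is bool; b is NoneType

bool, NoneType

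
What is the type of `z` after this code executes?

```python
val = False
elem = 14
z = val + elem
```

bool + int returns int (False is 0, so 0 + 14 = 14)

int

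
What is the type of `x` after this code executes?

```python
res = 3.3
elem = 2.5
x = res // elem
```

float // float returns float (floor division preserves float type)

float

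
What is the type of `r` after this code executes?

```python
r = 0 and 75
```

'and' returns the first falsy value (0, which is int)

int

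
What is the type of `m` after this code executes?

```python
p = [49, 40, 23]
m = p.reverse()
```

list.reverse() returns None

NoneType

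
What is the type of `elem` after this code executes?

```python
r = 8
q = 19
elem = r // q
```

int // int returns int (8 // 19 = 0)

int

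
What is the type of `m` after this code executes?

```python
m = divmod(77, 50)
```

divmod() returns a tuple (quotient, remainder)

tuple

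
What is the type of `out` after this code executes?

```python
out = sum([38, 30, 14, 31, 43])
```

sum() of ints returns int

int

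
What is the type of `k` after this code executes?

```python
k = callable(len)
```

callable() returns bool

bool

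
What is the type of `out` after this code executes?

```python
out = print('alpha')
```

print() returns None

NoneType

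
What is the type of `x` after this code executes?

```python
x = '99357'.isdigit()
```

str.isdigit() returns bool

bool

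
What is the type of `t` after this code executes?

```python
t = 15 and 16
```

'and' returns the last value when all truthy (16, which is int)

int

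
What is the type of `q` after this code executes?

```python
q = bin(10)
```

bin() returns str representation

str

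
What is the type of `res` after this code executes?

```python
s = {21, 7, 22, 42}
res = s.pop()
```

Popping from a set of ints returns int

int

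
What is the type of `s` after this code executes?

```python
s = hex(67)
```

hex() returns str representation

str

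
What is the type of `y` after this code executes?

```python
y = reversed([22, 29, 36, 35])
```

reversed() on a list returns a list_reverseiterator

list_reverseiterator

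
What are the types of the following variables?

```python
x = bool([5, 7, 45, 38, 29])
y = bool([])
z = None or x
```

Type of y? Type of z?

bool() returns bool; None or <bool> returns the bool

bool, bool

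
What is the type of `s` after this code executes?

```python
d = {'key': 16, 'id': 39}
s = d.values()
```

.values() returns a dict_values view object

dict_values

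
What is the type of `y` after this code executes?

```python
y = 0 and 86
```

'and' returns the first falsy value (0, which is int)

int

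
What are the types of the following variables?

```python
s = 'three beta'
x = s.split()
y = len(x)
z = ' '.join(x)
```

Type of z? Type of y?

str.join() returns str; len() returns int

str, int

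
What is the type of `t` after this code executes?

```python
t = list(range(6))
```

list(range(...)) returns list

list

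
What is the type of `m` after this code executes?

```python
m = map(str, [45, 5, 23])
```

map() returns a map iterator object

map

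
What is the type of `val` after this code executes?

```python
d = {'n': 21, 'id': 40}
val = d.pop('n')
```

dict.pop() returns the value (int)

int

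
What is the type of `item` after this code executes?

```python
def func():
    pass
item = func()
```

A function with no return statement returns None

NoneType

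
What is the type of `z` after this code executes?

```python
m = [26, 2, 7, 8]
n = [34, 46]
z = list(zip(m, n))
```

list(zip(...)) returns a list of tuples

list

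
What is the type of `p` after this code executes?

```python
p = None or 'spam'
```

'or' with None returns the other value ('spam', str)

str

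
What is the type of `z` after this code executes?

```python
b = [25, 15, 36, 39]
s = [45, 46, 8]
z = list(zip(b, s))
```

list(zip(...)) returns a list of tuples

list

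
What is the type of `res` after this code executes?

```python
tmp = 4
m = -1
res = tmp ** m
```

int ** negative int returns float

float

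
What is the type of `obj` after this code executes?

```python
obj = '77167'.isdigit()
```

str.isdigit() returns bool

bool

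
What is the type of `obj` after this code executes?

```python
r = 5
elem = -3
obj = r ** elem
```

int ** negative int returns float

float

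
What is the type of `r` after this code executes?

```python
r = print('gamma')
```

print() returns None

NoneType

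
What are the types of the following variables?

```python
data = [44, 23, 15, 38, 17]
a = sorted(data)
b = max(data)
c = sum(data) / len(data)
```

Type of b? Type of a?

max of ints returns int; sorted() returns list

int, list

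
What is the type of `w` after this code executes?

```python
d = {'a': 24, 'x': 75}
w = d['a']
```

Accessing dict[str, int] with key 'a' returns int value 24

int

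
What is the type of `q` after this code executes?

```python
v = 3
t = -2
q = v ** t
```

int ** negative int returns float

float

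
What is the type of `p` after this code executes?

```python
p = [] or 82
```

'or' returns first truthy value (82, which is int)

int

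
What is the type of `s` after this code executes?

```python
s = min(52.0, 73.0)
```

min() of floats returns float

float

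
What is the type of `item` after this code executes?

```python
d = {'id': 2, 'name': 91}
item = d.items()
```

dict.items() returns a dict_items view

dict_items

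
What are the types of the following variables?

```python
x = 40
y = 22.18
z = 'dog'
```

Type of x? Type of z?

x is int; z is str

int, str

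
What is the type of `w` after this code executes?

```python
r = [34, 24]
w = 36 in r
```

'in' operator returns bool

bool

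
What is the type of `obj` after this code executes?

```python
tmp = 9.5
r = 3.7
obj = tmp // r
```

float // float returns float (floor division preserves float type)

float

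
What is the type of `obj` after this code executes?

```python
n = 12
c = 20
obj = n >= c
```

Comparison operators return bool

bool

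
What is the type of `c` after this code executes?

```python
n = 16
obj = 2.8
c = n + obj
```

int + float returns float (16 + 2.8 = 18.8)

float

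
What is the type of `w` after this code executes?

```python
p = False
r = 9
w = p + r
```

bool + int returns int (False is 0, so 0 + 9 = 9)

int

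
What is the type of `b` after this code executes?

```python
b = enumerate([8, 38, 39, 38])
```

enumerate() returns an enumerate iterator object

enumerate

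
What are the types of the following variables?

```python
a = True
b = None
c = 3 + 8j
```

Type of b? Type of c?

b is NoneType; c is complex

NoneType, complex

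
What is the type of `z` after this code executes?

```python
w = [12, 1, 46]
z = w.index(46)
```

list.index() returns int

int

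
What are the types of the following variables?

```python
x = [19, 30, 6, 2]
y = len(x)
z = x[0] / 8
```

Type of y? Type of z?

len() returns int; int / int returns float

int, float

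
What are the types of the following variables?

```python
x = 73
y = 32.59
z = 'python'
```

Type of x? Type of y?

x is int; y is float

int, float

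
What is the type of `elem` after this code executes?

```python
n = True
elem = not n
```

'not' always returns bool

bool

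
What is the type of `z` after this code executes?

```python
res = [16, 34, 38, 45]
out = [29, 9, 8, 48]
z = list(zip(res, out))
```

list(zip(...)) returns a list of tuples

list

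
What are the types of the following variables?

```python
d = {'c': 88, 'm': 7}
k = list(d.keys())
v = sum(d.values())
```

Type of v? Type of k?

sum of int values returns int; list(...) returns list

int, list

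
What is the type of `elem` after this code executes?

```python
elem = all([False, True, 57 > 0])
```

all() returns bool

bool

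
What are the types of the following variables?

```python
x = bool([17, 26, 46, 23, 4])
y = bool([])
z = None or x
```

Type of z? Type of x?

None or <bool> returns the bool; bool() returns bool

bool, bool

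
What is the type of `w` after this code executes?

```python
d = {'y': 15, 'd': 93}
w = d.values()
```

.values() returns a dict_values view object

dict_values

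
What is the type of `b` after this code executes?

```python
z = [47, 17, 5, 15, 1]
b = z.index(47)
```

list.index() returns int

int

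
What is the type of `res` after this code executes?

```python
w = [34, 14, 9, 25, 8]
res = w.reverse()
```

list.reverse() returns None

NoneType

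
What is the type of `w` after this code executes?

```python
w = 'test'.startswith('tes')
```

str.startswith() returns bool

bool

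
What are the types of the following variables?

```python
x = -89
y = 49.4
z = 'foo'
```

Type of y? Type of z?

y is float; z is str

float, str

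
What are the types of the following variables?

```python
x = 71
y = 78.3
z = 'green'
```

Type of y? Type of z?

y is float; z is str

float, str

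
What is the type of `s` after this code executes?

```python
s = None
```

None has type NoneType

NoneType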